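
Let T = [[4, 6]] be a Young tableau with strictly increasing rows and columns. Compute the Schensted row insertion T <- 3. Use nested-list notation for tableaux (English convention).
In row 1, 3 replaces 4 (the leftmost entry greater than 3); 4 is bumped to row 2. 4 starts a new row 2. The new tableau is [[3, 6], [4]].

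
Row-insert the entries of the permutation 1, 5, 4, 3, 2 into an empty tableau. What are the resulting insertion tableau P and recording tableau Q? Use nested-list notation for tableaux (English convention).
P = [[1, 2], [3], [4], [5]], Q = [[1, 2], [3], [4], [5]]

Insert each entry of the permutation into P by Schensted row insertion, recording in Q the position of each new cell.

Insert 1: appended to row 1. P = [[1]], Q = [[1]].
Insert 5: appended to row 1. P = [[1, 5]], Q = [[1, 2]].
Insert 4: 4 bumps 5 from row 1; 5 starts row 2. P = [[1, 4], [5]], Q = [[1, 2], [3]].
Insert 3: 3 bumps 4 from row 1; 4 bumps 5 from row 2; 5 starts row 3. P = [[1, 3], [4], [5]], Q = [[1, 2], [3], [4]].
Insert 2: 2 bumps 3 from row 1; 3 bumps 4 from row 2; 4 bumps 5 from row 3; 5 starts row 4. P = [[1, 2], [3], [4], [5]], Q = [[1, 2], [3], [4], [5]].

So P = [[1, 2], [3], [4], [5]], Q = [[1, 2], [3], [4], [5]].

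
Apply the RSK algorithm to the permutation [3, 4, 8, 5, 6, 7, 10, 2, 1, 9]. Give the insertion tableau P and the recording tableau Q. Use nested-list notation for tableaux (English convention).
P = [[1, 4, 5, 6, 7, 9], [2, 10], [3], [8]], Q = [[1, 2, 3, 5, 6, 7], [4, 10], [8], [9]]

Insert each entry of the permutation into P by Schensted row insertion, recording in Q the position of each new cell.

Insert 3: appended to row 1. P = [[3]].
Insert 4: appended to row 1. P = [[3, 4]].
Insert 8: appended to row 1. P = [[3, 4, 8]].
Insert 5: 5 bumps 8 from row 1; 8 starts row 2. P = [[3, 4, 5], [8]].
Insert 6: appended to row 1. P = [[3, 4, 5, 6], [8]].
Insert 7: appended to row 1. P = [[3, 4, 5, 6, 7], [8]].
Insert 10: appended to row 1. P = [[3, 4, 5, 6, 7, 10], [8]].
Insert 2: 2 bumps 3 from row 1; 3 bumps 8 from row 2; 8 starts row 3. P = [[2, 4, 5, 6, 7, 10], [3], [8]].
Insert 1: 1 bumps 2 from row 1; 2 bumps 3 from row 2; 3 bumps 8 from row 3; 8 starts row 4. P = [[1, 4, 5, 6, 7, 10], [2], [3], [8]].
Insert 9: 9 bumps 10 from row 1; 10 appends to row 2. P = [[1, 4, 5, 6, 7, 9], [2, 10], [3], [8]].

So P = [[1, 4, 5, 6, 7, 9], [2, 10], [3], [8]], Q = [[1, 2, 3, 5, 6, 7], [4, 10], [8], [9]].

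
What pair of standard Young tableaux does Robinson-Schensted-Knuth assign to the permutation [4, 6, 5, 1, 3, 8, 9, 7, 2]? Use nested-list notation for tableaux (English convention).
Insert each entry of the permutation into P by Schensted row insertion, recording in Q the position of each new cell.

After inserting 4: P = [[4]].
After inserting 6: P = [[4, 6]].
After inserting 5: P = [[4, 5], [6]].
After inserting 1: P = [[1, 5], [4], [6]].
After inserting 3: P = [[1, 3], [4, 5], [6]].
After inserting 8: P = [[1, 3, 8], [4, 5], [6]].
After inserting 9: P = [[1, 3, 8, 9], [4, 5], [6]].
After inserting 7: P = [[1, 3, 7, 9], [4, 5, 8], [6]].
After inserting 2: P = [[1, 2, 7, 9], [3, 5, 8], [4], [6]].

So P = [[1, 2, 7, 9], [3, 5, 8], [4], [6]], Q = [[1, 2, 6, 7], [3, 5, 8], [4], [9]].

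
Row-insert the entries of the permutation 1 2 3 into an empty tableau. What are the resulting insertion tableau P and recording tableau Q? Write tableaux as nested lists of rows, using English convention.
P = [[1, 2, 3]], Q = [[1, 2, 3]]

Insert each entry of the permutation into P by Schensted row insertion, recording in Q the position of each new cell.

Insert 1: appended to row 1. P = [[1]].
Insert 2: appended to row 1. P = [[1, 2]].
Insert 3: appended to row 1. P = [[1, 2, 3]].

So P = [[1, 2, 3]], Q = [[1, 2, 3]].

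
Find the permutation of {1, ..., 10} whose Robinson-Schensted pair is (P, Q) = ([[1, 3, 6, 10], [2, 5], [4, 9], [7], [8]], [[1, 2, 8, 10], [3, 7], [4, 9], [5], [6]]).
8 9 7 4 2 1 5 6 3 10

Reverse the RSK construction: for i from n down to 1, find the cell of Q containing i, remove the entry at that cell from P, and reverse-bump it up through P; the value ejected from row 1 is w(i).

Step i=10: Q has 10 at row 1, column 4; remove that cell from P, ejecting 10. So w(10) = 10. P is now [[1, 3, 6], [2, 5], [4, 9], [7], [8]].
Step i=9: Q has 9 at row 3, column 2; remove 9 from row 3 of P and reverse-bump: 9 enters row 2 and ejects 5; 5 enters row 1 and ejects 3. So w(9) = 3. P is now [[1, 5, 6], [2, 9], [4], [7], [8]].
Step i=8: Q has 8 at row 1, column 3; remove that cell from P, ejecting 6. So w(8) = 6. P is now [[1, 5], [2, 9], [4], [7], [8]].
Step i=7: Q has 7 at row 2, column 2; remove 9 from row 2 of P and reverse-bump: 9 enters row 1 and ejects 5. So w(7) = 5. P is now [[1, 9], [2], [4], [7], [8]].
Step i=6: Q has 6 at row 5, column 1; remove 8 from row 5 of P and reverse-bump: 8 enters row 4 and ejects 7; 7 enters row 3 and ejects 4; 4 enters row 2 and ejects 2; 2 enters row 1 and ejects 1. So w(6) = 1. P is now [[2, 9], [4], [7], [8]].
Step i=5: Q has 5 at row 4, column 1; remove 8 from row 4 of P and reverse-bump: 8 enters row 3 and ejects 7; 7 enters row 2 and ejects 4; 4 enters row 1 and ejects 2. So w(5) = 2. P is now [[4, 9], [7], [8]].
Step i=4: Q has 4 at row 3, column 1; remove 8 from row 3 of P and reverse-bump: 8 enters row 2 and ejects 7; 7 enters row 1 and ejects 4. So w(4) = 4. P is now [[7, 9], [8]].
Step i=3: Q has 3 at row 2, column 1; remove 8 from row 2 of P and reverse-bump: 8 enters row 1 and ejects 7. So w(3) = 7. P is now [[8, 9]].
Step i=2: Q has 2 at row 1, column 2; remove that cell from P, ejecting 9. So w(2) = 9. P is now [[8]].
Step i=1: Q has 1 at row 1, column 1; remove that cell from P, ejecting 8. So w(1) = 8. P is now [].

So w = 8 9 7 4 2 1 5 6 3 10.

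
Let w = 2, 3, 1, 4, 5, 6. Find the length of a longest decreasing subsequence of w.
2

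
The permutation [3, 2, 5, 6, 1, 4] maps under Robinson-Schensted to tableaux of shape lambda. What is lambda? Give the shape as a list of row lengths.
[3, 2, 1]

Row-insert each entry into an empty tableau.

After inserting 3: P = [[3]].
After inserting 2: P = [[2], [3]].
After inserting 5: P = [[2, 5], [3]].
After inserting 6: P = [[2, 5, 6], [3]].
After inserting 1: P = [[1, 5, 6], [2], [3]].
After inserting 4: P = [[1, 4, 6], [2, 5], [3]].

The final insertion tableau P = [[1, 4, 6], [2, 5], [3]] has shape [3, 2, 1].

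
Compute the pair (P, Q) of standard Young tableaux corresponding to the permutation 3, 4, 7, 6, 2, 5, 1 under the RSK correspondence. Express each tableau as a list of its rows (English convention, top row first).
Insert each entry of the permutation into P by Schensted row insertion, recording in Q the position of each new cell.

Insert 3: appended to row 1. P = [[3]].
Insert 4: appended to row 1. P = [[3, 4]].
Insert 7: appended to row 1. P = [[3, 4, 7]].
Insert 6: 6 bumps 7 from row 1; 7 starts row 2. P = [[3, 4, 6], [7]].
Insert 2: 2 bumps 3 from row 1; 3 bumps 7 from row 2; 7 starts row 3. P = [[2, 4, 6], [3], [7]].
Insert 5: 5 bumps 6 from row 1; 6 appends to row 2. P = [[2, 4, 5], [3, 6], [7]].
Insert 1: 1 bumps 2 from row 1; 2 bumps 3 from row 2; 3 bumps 7 from row 3; 7 starts row 4. P = [[1, 4, 5], [2, 6], [3], [7]].

So P = [[1, 4, 5], [2, 6], [3], [7]], Q = [[1, 2, 3], [4, 6], [5], [7]].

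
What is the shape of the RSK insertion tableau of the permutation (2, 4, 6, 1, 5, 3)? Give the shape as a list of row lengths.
RSK row insertion gives P = [[1, 3, 5], [2, 4], [6]], which has shape [3, 2, 1].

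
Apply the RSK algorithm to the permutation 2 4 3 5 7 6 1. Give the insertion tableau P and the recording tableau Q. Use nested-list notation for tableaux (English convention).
P = [[1, 3, 5, 6], [2, 7], [4]], Q = [[1, 2, 4, 5], [3, 6], [7]]

Insert each entry of the permutation into P by Schensted row insertion, recording in Q the position of each new cell.

Insert 2: appended to row 1. P = [[2]], Q = [[1]].
Insert 4: appended to row 1. P = [[2, 4]], Q = [[1, 2]].
Insert 3: 3 bumps 4 from row 1; 4 starts row 2. P = [[2, 3], [4]], Q = [[1, 2], [3]].
Insert 5: appended to row 1. P = [[2, 3, 5], [4]], Q = [[1, 2, 4], [3]].
Insert 7: appended to row 1. P = [[2, 3, 5, 7], [4]], Q = [[1, 2, 4, 5], [3]].
Insert 6: 6 bumps 7 from row 1; 7 appends to row 2. P = [[2, 3, 5, 6], [4, 7]], Q = [[1, 2, 4, 5], [3, 6]].
Insert 1: 1 bumps 2 from row 1; 2 bumps 4 from row 2; 4 starts row 3. P = [[1, 3, 5, 6], [2, 7], [4]], Q = [[1, 2, 4, 5], [3, 6], [7]].

So P = [[1, 3, 5, 6], [2, 7], [4]], Q = [[1, 2, 4, 5], [3, 6], [7]].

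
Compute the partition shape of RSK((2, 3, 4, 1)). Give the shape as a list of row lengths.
Row-insert each entry into an empty tableau.

After inserting 2: P = [[2]].
After inserting 3: P = [[2, 3]].
After inserting 4: P = [[2, 3, 4]].
After inserting 1: P = [[1, 3, 4], [2]].

The final insertion tableau P = [[1, 3, 4], [2]] has shape [3, 1].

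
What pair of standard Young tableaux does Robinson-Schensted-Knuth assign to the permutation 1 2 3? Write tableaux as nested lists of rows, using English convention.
P = [[1, 2, 3]], Q = [[1, 2, 3]]

Insert each entry of the permutation into P by Schensted row insertion, recording in Q the position of each new cell.

After inserting 1: P = [[1]].
After inserting 2: P = [[1, 2]].
After inserting 3: P = [[1, 2, 3]].

So P = [[1, 2, 3]], Q = [[1, 2, 3]].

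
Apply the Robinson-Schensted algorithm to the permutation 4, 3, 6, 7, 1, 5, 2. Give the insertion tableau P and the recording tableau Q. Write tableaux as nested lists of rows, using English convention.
Insert each entry of the permutation into P by Schensted row insertion, recording in Q the position of each new cell.

Insert 4: appended to row 1. P = [[4]].
Insert 3: 3 bumps 4 from row 1; 4 starts row 2. P = [[3], [4]].
Insert 6: appended to row 1. P = [[3, 6], [4]].
Insert 7: appended to row 1. P = [[3, 6, 7], [4]].
Insert 1: 1 bumps 3 from row 1; 3 bumps 4 from row 2; 4 starts row 3. P = [[1, 6, 7], [3], [4]].
Insert 5: 5 bumps 6 from row 1; 6 appends to row 2. P = [[1, 5, 7], [3, 6], [4]].
Insert 2: 2 bumps 5 from row 1; 5 bumps 6 from row 2; 6 appends to row 3. P = [[1, 2, 7], [3, 5], [4, 6]].

So P = [[1, 2, 7], [3, 5], [4, 6]], Q = [[1, 3, 4], [2, 6], [5, 7]].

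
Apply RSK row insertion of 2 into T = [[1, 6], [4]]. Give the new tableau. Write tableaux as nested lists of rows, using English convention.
In row 1, 2 replaces 6 (the leftmost entry greater than 2); 6 is bumped to row 2. 6 is appended to row 2. The new tableau is [[1, 2], [4, 6]].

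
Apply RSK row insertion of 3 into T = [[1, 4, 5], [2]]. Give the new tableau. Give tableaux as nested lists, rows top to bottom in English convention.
[[1, 3, 5], [2, 4]]

In row 1, 3 replaces 4 (the leftmost entry greater than 3); 4 is bumped to row 2. 4 is appended to row 2. The new tableau is [[1, 3, 5], [2, 4]].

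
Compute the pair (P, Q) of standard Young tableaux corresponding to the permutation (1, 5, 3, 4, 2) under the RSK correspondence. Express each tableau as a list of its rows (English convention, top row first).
Insert each entry of the permutation into P by Schensted row insertion, recording in Q the position of each new cell.

Insert 1: appended to row 1. P = [[1]], Q = [[1]].
Insert 5: appended to row 1. P = [[1, 5]], Q = [[1, 2]].
Insert 3: 3 bumps 5 from row 1; 5 starts row 2. P = [[1, 3], [5]], Q = [[1, 2], [3]].
Insert 4: appended to row 1. P = [[1, 3, 4], [5]], Q = [[1, 2, 4], [3]].
Insert 2: 2 bumps 3 from row 1; 3 bumps 5 from row 2; 5 starts row 3. P = [[1, 2, 4], [3], [5]], Q = [[1, 2, 4], [3], [5]].

So P = [[1, 2, 4], [3], [5]], Q = [[1, 2, 4], [3], [5]].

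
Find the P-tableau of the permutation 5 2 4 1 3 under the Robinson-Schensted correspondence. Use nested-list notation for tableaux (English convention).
Insert 5: appended to row 1. P = [[5]].
Insert 2: 2 bumps 5 from row 1; 5 starts row 2. P = [[2], [5]].
Insert 4: appended to row 1. P = [[2, 4], [5]].
Insert 1: 1 bumps 2 from row 1; 2 bumps 5 from row 2; 5 starts row 3. P = [[1, 4], [2], [5]].
Insert 3: 3 bumps 4 from row 1; 4 appends to row 2. P = [[1, 3], [2, 4], [5]].

So P = [[1, 3], [2, 4], [5]].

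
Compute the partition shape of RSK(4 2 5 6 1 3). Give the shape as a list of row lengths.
RSK row insertion gives P = [[1, 3, 6], [2, 5], [4]], which has shape [3, 2, 1].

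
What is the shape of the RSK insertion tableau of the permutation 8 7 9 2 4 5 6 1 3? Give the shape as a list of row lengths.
[4, 2, 2, 1]

Row-insert each entry into an empty tableau.

After inserting 8: P = [[8]].
After inserting 7: P = [[7], [8]].
After inserting 9: P = [[7, 9], [8]].
After inserting 2: P = [[2, 9], [7], [8]].
After inserting 4: P = [[2, 4], [7, 9], [8]].
After inserting 5: P = [[2, 4, 5], [7, 9], [8]].
After inserting 6: P = [[2, 4, 5, 6], [7, 9], [8]].
After inserting 1: P = [[1, 4, 5, 6], [2, 9], [7], [8]].
After inserting 3: P = [[1, 3, 5, 6], [2, 4], [7, 9], [8]].

The final insertion tableau P = [[1, 3, 5, 6], [2, 4], [7, 9], [8]] has shape [4, 2, 2, 1].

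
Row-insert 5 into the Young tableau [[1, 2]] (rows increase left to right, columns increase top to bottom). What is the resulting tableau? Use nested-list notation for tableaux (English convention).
5 is larger than every entry of row 1, so it is appended to row 1. The new tableau is [[1, 2, 5]].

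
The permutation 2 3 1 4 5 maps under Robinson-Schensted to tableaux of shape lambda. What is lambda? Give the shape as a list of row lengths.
[4, 1]

RSK row insertion gives P = [[1, 3, 4, 5], [2]], which has shape [4, 1].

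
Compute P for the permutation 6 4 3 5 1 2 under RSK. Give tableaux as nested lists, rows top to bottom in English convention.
Insert 6: appended to row 1. P = [[6]].
Insert 4: 4 bumps 6 from row 1; 6 starts row 2. P = [[4], [6]].
Insert 3: 3 bumps 4 from row 1; 4 bumps 6 from row 2; 6 starts row 3. P = [[3], [4], [6]].
Insert 5: appended to row 1. P = [[3, 5], [4], [6]].
Insert 1: 1 bumps 3 from row 1; 3 bumps 4 from row 2; 4 bumps 6 from row 3; 6 starts row 4. P = [[1, 5], [3], [4], [6]].
Insert 2: 2 bumps 5 from row 1; 5 appends to row 2. P = [[1, 2], [3, 5], [4], [6]].

So P = [[1, 2], [3, 5], [4], [6]].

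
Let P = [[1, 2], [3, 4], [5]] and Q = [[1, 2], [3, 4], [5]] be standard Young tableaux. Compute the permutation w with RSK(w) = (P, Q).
3 5 1 4 2

Reverse RSK: for i = n, n-1, ..., 1, locate i in Q, remove the corresponding corner cell from P, and reverse-bump its entry up through P; the value ejected from row 1 is w(i).

So w = 3 5 1 4 2.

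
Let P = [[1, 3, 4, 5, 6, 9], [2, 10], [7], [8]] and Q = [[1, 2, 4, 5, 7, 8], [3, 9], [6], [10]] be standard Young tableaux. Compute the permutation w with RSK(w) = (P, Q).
2 8 3 4 7 5 6 10 9 1

Reverse the RSK construction: for i from n down to 1, find the cell of Q containing i, remove the entry at that cell from P, and reverse-bump it up through P; the value ejected from row 1 is w(i).

Step i=10: Q has 10 at row 4, column 1; remove 8 from row 4 of P and reverse-bump: 8 enters row 3 and ejects 7; 7 enters row 2 and ejects 2; 2 enters row 1 and ejects 1. So w(10) = 1. P is now [[2, 3, 4, 5, 6, 9], [7, 10], [8]].
Step i=9: Q has 9 at row 2, column 2; remove 10 from row 2 of P and reverse-bump: 10 enters row 1 and ejects 9. So w(9) = 9. P is now [[2, 3, 4, 5, 6, 10], [7], [8]].
Step i=8: Q has 8 at row 1, column 6; remove that cell from P, ejecting 10. So w(8) = 10. P is now [[2, 3, 4, 5, 6], [7], [8]].
Step i=7: Q has 7 at row 1, column 5; remove that cell from P, ejecting 6. So w(7) = 6. P is now [[2, 3, 4, 5], [7], [8]].
Step i=6: Q has 6 at row 3, column 1; remove 8 from row 3 of P and reverse-bump: 8 enters row 2 and ejects 7; 7 enters row 1 and ejects 5. So w(6) = 5. P is now [[2, 3, 4, 7], [8]].
Step i=5: Q has 5 at row 1, column 4; remove that cell from P, ejecting 7. So w(5) = 7. P is now [[2, 3, 4], [8]].
Step i=4: Q has 4 at row 1, column 3; remove that cell from P, ejecting 4. So w(4) = 4. P is now [[2, 3], [8]].
Step i=3: Q has 3 at row 2, column 1; remove 8 from row 2 of P and reverse-bump: 8 enters row 1 and ejects 3. So w(3) = 3. P is now [[2, 8]].
Step i=2: Q has 2 at row 1, column 2; remove that cell from P, ejecting 8. So w(2) = 8. P is now [[2]].
Step i=1: Q has 1 at row 1, column 1; remove that cell from P, ejecting 2. So w(1) = 2. P is now [].

So w = 2 8 3 4 7 5 6 10 9 1.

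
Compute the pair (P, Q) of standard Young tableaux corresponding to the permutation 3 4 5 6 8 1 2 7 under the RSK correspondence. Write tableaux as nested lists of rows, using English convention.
Insert each entry of the permutation into P by Schensted row insertion, recording in Q the position of each new cell.

After inserting 3: P = [[3]].
After inserting 4: P = [[3, 4]].
After inserting 5: P = [[3, 4, 5]].
After inserting 6: P = [[3, 4, 5, 6]].
After inserting 8: P = [[3, 4, 5, 6, 8]].
After inserting 1: P = [[1, 4, 5, 6, 8], [3]].
After inserting 2: P = [[1, 2, 5, 6, 8], [3, 4]].
After inserting 7: P = [[1, 2, 5, 6, 7], [3, 4, 8]].

So P = [[1, 2, 5, 6, 7], [3, 4, 8]], Q = [[1, 2, 3, 4, 5], [6, 7, 8]].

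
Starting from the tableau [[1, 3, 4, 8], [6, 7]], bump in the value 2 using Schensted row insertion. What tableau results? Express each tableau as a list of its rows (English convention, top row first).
[[1, 2, 4, 8], [3, 7], [6]]

In row 1, 2 replaces 3 (the leftmost entry greater than 2); 3 is bumped to row 2. In row 2, 3 replaces 6 (the leftmost entry greater than 3); 6 is bumped to row 3. 6 starts a new row 3. The new tableau is [[1, 2, 4, 8], [3, 7], [6]].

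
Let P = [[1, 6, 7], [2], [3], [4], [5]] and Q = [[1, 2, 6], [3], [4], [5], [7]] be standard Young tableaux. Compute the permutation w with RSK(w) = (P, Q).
5 6 4 3 2 7 1

Reverse the RSK construction: for i from n down to 1, find the cell of Q containing i, remove the entry at that cell from P, and reverse-bump it up through P; the value ejected from row 1 is w(i).

Step i=7: Q has 7 at row 5, column 1; remove 5 from row 5 of P and reverse-bump: 5 enters row 4 and ejects 4; 4 enters row 3 and ejects 3; 3 enters row 2 and ejects 2; 2 enters row 1 and ejects 1. So w(7) = 1. P is now [[2, 6, 7], [3], [4], [5]].
Step i=6: Q has 6 at row 1, column 3; remove that cell from P, ejecting 7. So w(6) = 7. P is now [[2, 6], [3], [4], [5]].
Step i=5: Q has 5 at row 4, column 1; remove 5 from row 4 of P and reverse-bump: 5 enters row 3 and ejects 4; 4 enters row 2 and ejects 3; 3 enters row 1 and ejects 2. So w(5) = 2. P is now [[3, 6], [4], [5]].
Step i=4: Q has 4 at row 3, column 1; remove 5 from row 3 of P and reverse-bump: 5 enters row 2 and ejects 4; 4 enters row 1 and ejects 3. So w(4) = 3. P is now [[4, 6], [5]].
Step i=3: Q has 3 at row 2, column 1; remove 5 from row 2 of P and reverse-bump: 5 enters row 1 and ejects 4. So w(3) = 4. P is now [[5, 6]].
Step i=2: Q has 2 at row 1, column 2; remove that cell from P, ejecting 6. So w(2) = 6. P is now [[5]].
Step i=1: Q has 1 at row 1, column 1; remove that cell from P, ejecting 5. So w(1) = 5. P is now [].

So w = 5 6 4 3 2 7 1.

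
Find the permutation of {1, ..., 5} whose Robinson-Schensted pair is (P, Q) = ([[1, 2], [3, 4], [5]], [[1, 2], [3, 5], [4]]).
3 5 4 1 2

Reverse RSK: for i = n, n-1, ..., 1, locate i in Q, remove the corresponding corner cell from P, and reverse-bump its entry up through P; the value ejected from row 1 is w(i).

So w = 3 5 4 1 2.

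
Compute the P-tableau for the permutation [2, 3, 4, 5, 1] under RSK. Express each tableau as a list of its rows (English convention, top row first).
P = [[1, 3, 4, 5], [2]]

After inserting 2: P = [[2]].
After inserting 3: P = [[2, 3]].
After inserting 4: P = [[2, 3, 4]].
After inserting 5: P = [[2, 3, 4, 5]].
After inserting 1: P = [[1, 3, 4, 5], [2]].

So P = [[1, 3, 4, 5], [2]].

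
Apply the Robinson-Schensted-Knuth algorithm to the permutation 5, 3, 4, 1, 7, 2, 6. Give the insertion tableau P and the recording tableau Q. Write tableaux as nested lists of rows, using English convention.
P = [[1, 2, 6], [3, 4, 7], [5]], Q = [[1, 3, 5], [2, 6, 7], [4]]

Insert each entry of the permutation into P by Schensted row insertion, recording in Q the position of each new cell.

Insert 5: appended to row 1. P = [[5]].
Insert 3: 3 bumps 5 from row 1; 5 starts row 2. P = [[3], [5]].
Insert 4: appended to row 1. P = [[3, 4], [5]].
Insert 1: 1 bumps 3 from row 1; 3 bumps 5 from row 2; 5 starts row 3. P = [[1, 4], [3], [5]].
Insert 7: appended to row 1. P = [[1, 4, 7], [3], [5]].
Insert 2: 2 bumps 4 from row 1; 4 appends to row 2. P = [[1, 2, 7], [3, 4], [5]].
Insert 6: 6 bumps 7 from row 1; 7 appends to row 2. P = [[1, 2, 6], [3, 4, 7], [5]].

So P = [[1, 2, 6], [3, 4, 7], [5]], Q = [[1, 3, 5], [2, 6, 7], [4]].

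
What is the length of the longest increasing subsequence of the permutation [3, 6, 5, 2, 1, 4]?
2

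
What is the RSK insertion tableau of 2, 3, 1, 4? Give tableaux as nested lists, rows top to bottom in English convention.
Insert 2: appended to row 1. P = [[2]].
Insert 3: appended to row 1. P = [[2, 3]].
Insert 1: 1 bumps 2 from row 1; 2 starts row 2. P = [[1, 3], [2]].
Insert 4: appended to row 1. P = [[1, 3, 4], [2]].

So P = [[1, 3, 4], [2]].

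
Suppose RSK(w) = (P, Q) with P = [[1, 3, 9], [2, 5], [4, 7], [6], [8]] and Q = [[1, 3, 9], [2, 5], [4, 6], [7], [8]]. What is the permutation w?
6 4 8 2 7 5 3 1 9

Reverse the RSK construction: for i from n down to 1, find the cell of Q containing i, remove the entry at that cell from P, and reverse-bump it up through P; the value ejected from row 1 is w(i).

Step i=9: Q has 9 at row 1, column 3; remove that cell from P, ejecting 9. So w(9) = 9. P is now [[1, 3], [2, 5], [4, 7], [6], [8]].
Step i=8: Q has 8 at row 5, column 1; remove 8 from row 5 of P and reverse-bump: 8 enters row 4 and ejects 6; 6 enters row 3 and ejects 4; 4 enters row 2 and ejects 2; 2 enters row 1 and ejects 1. So w(8) = 1. P is now [[2, 3], [4, 5], [6, 7], [8]].
Step i=7: Q has 7 at row 4, column 1; remove 8 from row 4 of P and reverse-bump: 8 enters row 3 and ejects 7; 7 enters row 2 and ejects 5; 5 enters row 1 and ejects 3. So w(7) = 3. P is now [[2, 5], [4, 7], [6, 8]].
Step i=6: Q has 6 at row 3, column 2; remove 8 from row 3 of P and reverse-bump: 8 enters row 2 and ejects 7; 7 enters row 1 and ejects 5. So w(6) = 5. P is now [[2, 7], [4, 8], [6]].
Step i=5: Q has 5 at row 2, column 2; remove 8 from row 2 of P and reverse-bump: 8 enters row 1 and ejects 7. So w(5) = 7. P is now [[2, 8], [4], [6]].
Step i=4: Q has 4 at row 3, column 1; remove 6 from row 3 of P and reverse-bump: 6 enters row 2 and ejects 4; 4 enters row 1 and ejects 2. So w(4) = 2. P is now [[4, 8], [6]].
Step i=3: Q has 3 at row 1, column 2; remove that cell from P, ejecting 8. So w(3) = 8. P is now [[4], [6]].
Step i=2: Q has 2 at row 2, column 1; remove 6 from row 2 of P and reverse-bump: 6 enters row 1 and ejects 4. So w(2) = 4. P is now [[6]].
Step i=1: Q has 1 at row 1, column 1; remove that cell from P, ejecting 6. So w(1) = 6. P is now [].

So w = 6 4 8 2 7 5 3 1 9.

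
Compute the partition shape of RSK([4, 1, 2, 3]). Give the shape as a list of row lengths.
[3, 1]

Row-insert each entry into an empty tableau.

After inserting 4: P = [[4]].
After inserting 1: P = [[1], [4]].
After inserting 2: P = [[1, 2], [4]].
After inserting 3: P = [[1, 2, 3], [4]].

The final insertion tableau P = [[1, 2, 3], [4]] has shape [3, 1].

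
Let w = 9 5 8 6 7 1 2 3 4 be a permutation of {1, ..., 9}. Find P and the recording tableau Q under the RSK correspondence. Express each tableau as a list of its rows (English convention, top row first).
P = [[1, 2, 3, 4], [5, 6, 7], [8], [9]], Q = [[1, 3, 5, 9], [2, 7, 8], [4], [6]]

Insert each entry of the permutation into P by Schensted row insertion, recording in Q the position of each new cell.

Insert 9: appended to row 1. P = [[9]], Q = [[1]].
Insert 5: 5 bumps 9 from row 1; 9 starts row 2. P = [[5], [9]], Q = [[1], [2]].
Insert 8: appended to row 1. P = [[5, 8], [9]], Q = [[1, 3], [2]].
Insert 6: 6 bumps 8 from row 1; 8 bumps 9 from row 2; 9 starts row 3. P = [[5, 6], [8], [9]], Q = [[1, 3], [2], [4]].
Insert 7: appended to row 1. P = [[5, 6, 7], [8], [9]], Q = [[1, 3, 5], [2], [4]].
Insert 1: 1 bumps 5 from row 1; 5 bumps 8 from row 2; 8 bumps 9 from row 3; 9 starts row 4. P = [[1, 6, 7], [5], [8], [9]], Q = [[1, 3, 5], [2], [4], [6]].
Insert 2: 2 bumps 6 from row 1; 6 appends to row 2. P = [[1, 2, 7], [5, 6], [8], [9]], Q = [[1, 3, 5], [2, 7], [4], [6]].
Insert 3: 3 bumps 7 from row 1; 7 appends to row 2. P = [[1, 2, 3], [5, 6, 7], [8], [9]], Q = [[1, 3, 5], [2, 7, 8], [4], [6]].
Insert 4: appended to row 1. P = [[1, 2, 3, 4], [5, 6, 7], [8], [9]], Q = [[1, 3, 5, 9], [2, 7, 8], [4], [6]].

So P = [[1, 2, 3, 4], [5, 6, 7], [8], [9]], Q = [[1, 3, 5, 9], [2, 7, 8], [4], [6]].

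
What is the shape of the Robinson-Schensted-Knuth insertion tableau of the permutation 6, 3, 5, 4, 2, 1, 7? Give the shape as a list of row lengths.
Row-insert each entry into an empty tableau.

After inserting 6: P = [[6]].
After inserting 3: P = [[3], [6]].
After inserting 5: P = [[3, 5], [6]].
After inserting 4: P = [[3, 4], [5], [6]].
After inserting 2: P = [[2, 4], [3], [5], [6]].
After inserting 1: P = [[1, 4], [2], [3], [5], [6]].
After inserting 7: P = [[1, 4, 7], [2], [3], [5], [6]].

The final insertion tableau P = [[1, 4, 7], [2], [3], [5], [6]] has shape [3, 1, 1, 1, 1].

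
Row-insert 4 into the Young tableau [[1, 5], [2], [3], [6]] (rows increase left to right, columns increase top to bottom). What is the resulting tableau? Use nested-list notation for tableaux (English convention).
In row 1, 4 replaces 5 (the leftmost entry greater than 4); 5 is bumped to row 2. 5 is appended to row 2. The new tableau is [[1, 4], [2, 5], [3], [6]].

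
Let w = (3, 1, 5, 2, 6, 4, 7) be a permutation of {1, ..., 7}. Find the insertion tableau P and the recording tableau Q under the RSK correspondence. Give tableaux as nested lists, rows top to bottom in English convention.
P = [[1, 2, 4, 7], [3, 5, 6]], Q = [[1, 3, 5, 7], [2, 4, 6]]

Insert each entry of the permutation into P by Schensted row insertion, recording in Q the position of each new cell.

Insert 3: appended to row 1. P = [[3]], Q = [[1]].
Insert 1: 1 bumps 3 from row 1; 3 starts row 2. P = [[1], [3]], Q = [[1], [2]].
Insert 5: appended to row 1. P = [[1, 5], [3]], Q = [[1, 3], [2]].
Insert 2: 2 bumps 5 from row 1; 5 appends to row 2. P = [[1, 2], [3, 5]], Q = [[1, 3], [2, 4]].
Insert 6: appended to row 1. P = [[1, 2, 6], [3, 5]], Q = [[1, 3, 5], [2, 4]].
Insert 4: 4 bumps 6 from row 1; 6 appends to row 2. P = [[1, 2, 4], [3, 5, 6]], Q = [[1, 3, 5], [2, 4, 6]].
Insert 7: appended to row 1. P = [[1, 2, 4, 7], [3, 5, 6]], Q = [[1, 3, 5, 7], [2, 4, 6]].

So P = [[1, 2, 4, 7], [3, 5, 6]], Q = [[1, 3, 5, 7], [2, 4, 6]].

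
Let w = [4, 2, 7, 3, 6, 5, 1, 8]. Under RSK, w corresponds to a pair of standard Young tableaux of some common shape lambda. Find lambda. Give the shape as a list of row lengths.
[4, 2, 1, 1]

Row-insert each entry into an empty tableau.

After inserting 4: P = [[4]].
After inserting 2: P = [[2], [4]].
After inserting 7: P = [[2, 7], [4]].
After inserting 3: P = [[2, 3], [4, 7]].
After inserting 6: P = [[2, 3, 6], [4, 7]].
After inserting 5: P = [[2, 3, 5], [4, 6], [7]].
After inserting 1: P = [[1, 3, 5], [2, 6], [4], [7]].
After inserting 8: P = [[1, 3, 5, 8], [2, 6], [4], [7]].

The final insertion tableau P = [[1, 3, 5, 8], [2, 6], [4], [7]] has shape [4, 2, 1, 1].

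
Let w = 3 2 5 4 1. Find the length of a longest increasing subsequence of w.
2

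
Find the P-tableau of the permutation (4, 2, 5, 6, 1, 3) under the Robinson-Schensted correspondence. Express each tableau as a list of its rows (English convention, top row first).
Insert 4: appended to row 1. P = [[4]].
Insert 2: 2 bumps 4 from row 1; 4 starts row 2. P = [[2], [4]].
Insert 5: appended to row 1. P = [[2, 5], [4]].
Insert 6: appended to row 1. P = [[2, 5, 6], [4]].
Insert 1: 1 bumps 2 from row 1; 2 bumps 4 from row 2; 4 starts row 3. P = [[1, 5, 6], [2], [4]].
Insert 3: 3 bumps 5 from row 1; 5 appends to row 2. P = [[1, 3, 6], [2, 5], [4]].

So P = [[1, 3, 6], [2, 5], [4]].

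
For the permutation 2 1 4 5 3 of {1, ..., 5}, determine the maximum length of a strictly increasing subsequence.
3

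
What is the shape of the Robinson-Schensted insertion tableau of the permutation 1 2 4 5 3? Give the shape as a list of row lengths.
[4, 1]

RSK row insertion gives P = [[1, 2, 3, 5], [4]], which has shape [4, 1].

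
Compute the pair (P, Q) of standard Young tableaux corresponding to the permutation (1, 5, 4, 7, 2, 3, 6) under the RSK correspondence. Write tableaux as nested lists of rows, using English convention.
P = [[1, 2, 3, 6], [4, 7], [5]], Q = [[1, 2, 4, 7], [3, 6], [5]]

Insert each entry of the permutation into P by Schensted row insertion, recording in Q the position of each new cell.

After inserting 1: P = [[1]].
After inserting 5: P = [[1, 5]].
After inserting 4: P = [[1, 4], [5]].
After inserting 7: P = [[1, 4, 7], [5]].
After inserting 2: P = [[1, 2, 7], [4], [5]].
After inserting 3: P = [[1, 2, 3], [4, 7], [5]].
After inserting 6: P = [[1, 2, 3, 6], [4, 7], [5]].

So P = [[1, 2, 3, 6], [4, 7], [5]], Q = [[1, 2, 4, 7], [3, 6], [5]].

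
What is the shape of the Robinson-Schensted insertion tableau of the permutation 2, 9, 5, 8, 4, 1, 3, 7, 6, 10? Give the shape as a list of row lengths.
[4, 3, 2, 1]

RSK row insertion gives P = [[1, 3, 6, 10], [2, 4, 7], [5, 8], [9]], which has shape [4, 3, 2, 1].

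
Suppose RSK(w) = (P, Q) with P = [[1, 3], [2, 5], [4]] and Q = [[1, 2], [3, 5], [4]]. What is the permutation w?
4 5 2 1 3

Reverse the RSK construction: for i from n down to 1, find the cell of Q containing i, remove the entry at that cell from P, and reverse-bump it up through P; the value ejected from row 1 is w(i).

Step i=5: Q has 5 at row 2, column 2; remove 5 from row 2 of P and reverse-bump: 5 enters row 1 and ejects 3. So w(5) = 3. P is now [[1, 5], [2], [4]].
Step i=4: Q has 4 at row 3, column 1; remove 4 from row 3 of P and reverse-bump: 4 enters row 2 and ejects 2; 2 enters row 1 and ejects 1. So w(4) = 1. P is now [[2, 5], [4]].
Step i=3: Q has 3 at row 2, column 1; remove 4 from row 2 of P and reverse-bump: 4 enters row 1 and ejects 2. So w(3) = 2. P is now [[4, 5]].
Step i=2: Q has 2 at row 1, column 2; remove that cell from P, ejecting 5. So w(2) = 5. P is now [[4]].
Step i=1: Q has 1 at row 1, column 1; remove that cell from P, ejecting 4. So w(1) = 4. P is now [].

So w = 4 5 2 1 3.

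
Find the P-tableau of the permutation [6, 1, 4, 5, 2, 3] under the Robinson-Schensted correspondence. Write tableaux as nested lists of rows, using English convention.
Insert 6: appended to row 1. P = [[6]].
Insert 1: 1 bumps 6 from row 1; 6 starts row 2. P = [[1], [6]].
Insert 4: appended to row 1. P = [[1, 4], [6]].
Insert 5: appended to row 1. P = [[1, 4, 5], [6]].
Insert 2: 2 bumps 4 from row 1; 4 bumps 6 from row 2; 6 starts row 3. P = [[1, 2, 5], [4], [6]].
Insert 3: 3 bumps 5 from row 1; 5 appends to row 2. P = [[1, 2, 3], [4, 5], [6]].

So P = [[1, 2, 3], [4, 5], [6]].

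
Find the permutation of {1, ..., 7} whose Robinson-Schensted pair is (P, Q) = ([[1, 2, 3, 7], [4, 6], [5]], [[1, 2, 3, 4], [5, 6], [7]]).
Reverse the RSK construction: for i from n down to 1, find the cell of Q containing i, remove the entry at that cell from P, and reverse-bump it up through P; the value ejected from row 1 is w(i).

Step i=7: Q has 7 at row 3, column 1; remove 5 from row 3 of P and reverse-bump: 5 enters row 2 and ejects 4; 4 enters row 1 and ejects 3. So w(7) = 3. P is now [[1, 2, 4, 7], [5, 6]].
Step i=6: Q has 6 at row 2, column 2; remove 6 from row 2 of P and reverse-bump: 6 enters row 1 and ejects 4. So w(6) = 4. P is now [[1, 2, 6, 7], [5]].
Step i=5: Q has 5 at row 2, column 1; remove 5 from row 2 of P and reverse-bump: 5 enters row 1 and ejects 2. So w(5) = 2. P is now [[1, 5, 6, 7]].
Step i=4: Q has 4 at row 1, column 4; remove that cell from P, ejecting 7. So w(4) = 7. P is now [[1, 5, 6]].
Step i=3: Q has 3 at row 1, column 3; remove that cell from P, ejecting 6. So w(3) = 6. P is now [[1, 5]].
Step i=2: Q has 2 at row 1, column 2; remove that cell from P, ejecting 5. So w(2) = 5. P is now [[1]].
Step i=1: Q has 1 at row 1, column 1; remove that cell from P, ejecting 1. So w(1) = 1. P is now [].

So w = 1 5 6 7 2 4 3.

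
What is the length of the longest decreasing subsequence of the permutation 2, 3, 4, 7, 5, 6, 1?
3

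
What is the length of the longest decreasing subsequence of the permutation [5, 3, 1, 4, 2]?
3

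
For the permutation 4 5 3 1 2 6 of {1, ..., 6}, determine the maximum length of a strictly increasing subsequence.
3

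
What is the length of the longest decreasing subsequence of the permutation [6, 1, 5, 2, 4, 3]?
4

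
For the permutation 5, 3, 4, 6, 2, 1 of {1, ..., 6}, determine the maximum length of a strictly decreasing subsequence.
4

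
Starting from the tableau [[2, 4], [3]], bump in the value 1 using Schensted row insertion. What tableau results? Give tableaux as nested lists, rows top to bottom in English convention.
In row 1, 1 replaces 2 (the leftmost entry greater than 1); 2 is bumped to row 2. In row 2, 2 replaces 3 (the leftmost entry greater than 2); 3 is bumped to row 3. 3 starts a new row 3. The new tableau is [[1, 4], [2], [3]].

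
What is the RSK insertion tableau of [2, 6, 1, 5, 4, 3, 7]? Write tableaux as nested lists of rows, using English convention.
P = [[1, 3, 7], [2, 4], [5], [6]]

Insert 2: appended to row 1. P = [[2]].
Insert 6: appended to row 1. P = [[2, 6]].
Insert 1: 1 bumps 2 from row 1; 2 starts row 2. P = [[1, 6], [2]].
Insert 5: 5 bumps 6 from row 1; 6 appends to row 2. P = [[1, 5], [2, 6]].
Insert 4: 4 bumps 5 from row 1; 5 bumps 6 from row 2; 6 starts row 3. P = [[1, 4], [2, 5], [6]].
Insert 3: 3 bumps 4 from row 1; 4 bumps 5 from row 2; 5 bumps 6 from row 3; 6 starts row 4. P = [[1, 3], [2, 4], [5], [6]].
Insert 7: appended to row 1. P = [[1, 3, 7], [2, 4], [5], [6]].

So P = [[1, 3, 7], [2, 4], [5], [6]].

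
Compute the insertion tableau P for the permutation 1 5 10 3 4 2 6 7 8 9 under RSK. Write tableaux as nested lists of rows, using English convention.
Insert 1: appended to row 1. P = [[1]].
Insert 5: appended to row 1. P = [[1, 5]].
Insert 10: appended to row 1. P = [[1, 5, 10]].
Insert 3: 3 bumps 5 from row 1; 5 starts row 2. P = [[1, 3, 10], [5]].
Insert 4: 4 bumps 10 from row 1; 10 appends to row 2. P = [[1, 3, 4], [5, 10]].
Insert 2: 2 bumps 3 from row 1; 3 bumps 5 from row 2; 5 starts row 3. P = [[1, 2, 4], [3, 10], [5]].
Insert 6: appended to row 1. P = [[1, 2, 4, 6], [3, 10], [5]].
Insert 7: appended to row 1. P = [[1, 2, 4, 6, 7], [3, 10], [5]].
Insert 8: appended to row 1. P = [[1, 2, 4, 6, 7, 8], [3, 10], [5]].
Insert 9: appended to row 1. P = [[1, 2, 4, 6, 7, 8, 9], [3, 10], [5]].

So P = [[1, 2, 4, 6, 7, 8, 9], [3, 10], [5]].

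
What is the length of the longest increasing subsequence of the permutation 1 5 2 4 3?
3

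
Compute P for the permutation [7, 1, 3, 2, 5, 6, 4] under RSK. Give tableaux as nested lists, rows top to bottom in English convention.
Insert 7: appended to row 1. P = [[7]].
Insert 1: 1 bumps 7 from row 1; 7 starts row 2. P = [[1], [7]].
Insert 3: appended to row 1. P = [[1, 3], [7]].
Insert 2: 2 bumps 3 from row 1; 3 bumps 7 from row 2; 7 starts row 3. P = [[1, 2], [3], [7]].
Insert 5: appended to row 1. P = [[1, 2, 5], [3], [7]].
Insert 6: appended to row 1. P = [[1, 2, 5, 6], [3], [7]].
Insert 4: 4 bumps 5 from row 1; 5 appends to row 2. P = [[1, 2, 4, 6], [3, 5], [7]].

So P = [[1, 2, 4, 6], [3, 5], [7]].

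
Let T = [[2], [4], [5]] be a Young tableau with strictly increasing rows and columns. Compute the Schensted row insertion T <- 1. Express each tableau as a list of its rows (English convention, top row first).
[[1], [2], [4], [5]]

In row 1, 1 replaces 2 (the leftmost entry greater than 1); 2 is bumped to row 2. In row 2, 2 replaces 4 (the leftmost entry greater than 2); 4 is bumped to row 3. In row 3, 4 replaces 5 (the leftmost entry greater than 4); 5 is bumped to row 4. 5 starts a new row 4. The new tableau is [[1], [2], [4], [5]].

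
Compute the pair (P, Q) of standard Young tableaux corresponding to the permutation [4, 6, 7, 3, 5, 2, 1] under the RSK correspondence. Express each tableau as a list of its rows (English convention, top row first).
P = [[1, 5, 7], [2, 6], [3], [4]], Q = [[1, 2, 3], [4, 5], [6], [7]]

Insert each entry of the permutation into P by Schensted row insertion, recording in Q the position of each new cell.

Insert 4: appended to row 1. P = [[4]].
Insert 6: appended to row 1. P = [[4, 6]].
Insert 7: appended to row 1. P = [[4, 6, 7]].
Insert 3: 3 bumps 4 from row 1; 4 starts row 2. P = [[3, 6, 7], [4]].
Insert 5: 5 bumps 6 from row 1; 6 appends to row 2. P = [[3, 5, 7], [4, 6]].
Insert 2: 2 bumps 3 from row 1; 3 bumps 4 from row 2; 4 starts row 3. P = [[2, 5, 7], [3, 6], [4]].
Insert 1: 1 bumps 2 from row 1; 2 bumps 3 from row 2; 3 bumps 4 from row 3; 4 starts row 4. P = [[1, 5, 7], [2, 6], [3], [4]].

So P = [[1, 5, 7], [2, 6], [3], [4]], Q = [[1, 2, 3], [4, 5], [6], [7]].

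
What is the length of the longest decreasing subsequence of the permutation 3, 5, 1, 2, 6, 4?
2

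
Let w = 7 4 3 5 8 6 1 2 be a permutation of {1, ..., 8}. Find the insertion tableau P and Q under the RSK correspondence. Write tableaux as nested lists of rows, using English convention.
P = [[1, 2, 6], [3, 5], [4, 8], [7]], Q = [[1, 4, 5], [2, 6], [3, 8], [7]]

Insert each entry of the permutation into P by Schensted row insertion, recording in Q the position of each new cell.

After inserting 7: P = [[7]].
After inserting 4: P = [[4], [7]].
After inserting 3: P = [[3], [4], [7]].
After inserting 5: P = [[3, 5], [4], [7]].
After inserting 8: P = [[3, 5, 8], [4], [7]].
After inserting 6: P = [[3, 5, 6], [4, 8], [7]].
After inserting 1: P = [[1, 5, 6], [3, 8], [4], [7]].
After inserting 2: P = [[1, 2, 6], [3, 5], [4, 8], [7]].

So P = [[1, 2, 6], [3, 5], [4, 8], [7]], Q = [[1, 4, 5], [2, 6], [3, 8], [7]].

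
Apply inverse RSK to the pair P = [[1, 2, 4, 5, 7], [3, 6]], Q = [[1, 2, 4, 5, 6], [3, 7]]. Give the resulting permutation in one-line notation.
Reverse the RSK construction: for i from n down to 1, find the cell of Q containing i, remove the entry at that cell from P, and reverse-bump it up through P; the value ejected from row 1 is w(i).

Step i=7: Q has 7 at row 2, column 2; remove 6 from row 2 of P and reverse-bump: 6 enters row 1 and ejects 5. So w(7) = 5. P is now [[1, 2, 4, 6, 7], [3]].
Step i=6: Q has 6 at row 1, column 5; remove that cell from P, ejecting 7. So w(6) = 7. P is now [[1, 2, 4, 6], [3]].
Step i=5: Q has 5 at row 1, column 4; remove that cell from P, ejecting 6. So w(5) = 6. P is now [[1, 2, 4], [3]].
Step i=4: Q has 4 at row 1, column 3; remove that cell from P, ejecting 4. So w(4) = 4. P is now [[1, 2], [3]].
Step i=3: Q has 3 at row 2, column 1; remove 3 from row 2 of P and reverse-bump: 3 enters row 1 and ejects 2. So w(3) = 2. P is now [[1, 3]].
Step i=2: Q has 2 at row 1, column 2; remove that cell from P, ejecting 3. So w(2) = 3. P is now [[1]].
Step i=1: Q has 1 at row 1, column 1; remove that cell from P, ejecting 1. So w(1) = 1. P is now [].

So w = 1 3 2 4 6 7 5.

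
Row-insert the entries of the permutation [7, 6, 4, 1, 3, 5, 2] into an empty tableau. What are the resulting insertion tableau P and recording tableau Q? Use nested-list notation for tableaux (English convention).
P = [[1, 2, 5], [3], [4], [6], [7]], Q = [[1, 5, 6], [2], [3], [4], [7]]

Insert each entry of the permutation into P by Schensted row insertion, recording in Q the position of each new cell.

Insert 7: appended to row 1. P = [[7]].
Insert 6: 6 bumps 7 from row 1; 7 starts row 2. P = [[6], [7]].
Insert 4: 4 bumps 6 from row 1; 6 bumps 7 from row 2; 7 starts row 3. P = [[4], [6], [7]].
Insert 1: 1 bumps 4 from row 1; 4 bumps 6 from row 2; 6 bumps 7 from row 3; 7 starts row 4. P = [[1], [4], [6], [7]].
Insert 3: appended to row 1. P = [[1, 3], [4], [6], [7]].
Insert 5: appended to row 1. P = [[1, 3, 5], [4], [6], [7]].
Insert 2: 2 bumps 3 from row 1; 3 bumps 4 from row 2; 4 bumps 6 from row 3; 6 bumps 7 from row 4; 7 starts row 5. P = [[1, 2, 5], [3], [4], [6], [7]].

So P = [[1, 2, 5], [3], [4], [6], [7]], Q = [[1, 5, 6], [2], [3], [4], [7]].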